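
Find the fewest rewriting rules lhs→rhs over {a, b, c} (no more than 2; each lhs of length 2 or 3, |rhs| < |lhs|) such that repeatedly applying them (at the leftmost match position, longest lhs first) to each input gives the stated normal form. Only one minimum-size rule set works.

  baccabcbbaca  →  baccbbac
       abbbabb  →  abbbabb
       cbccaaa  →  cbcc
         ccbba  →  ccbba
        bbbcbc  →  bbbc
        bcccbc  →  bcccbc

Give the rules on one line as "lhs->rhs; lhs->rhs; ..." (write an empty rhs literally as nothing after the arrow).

  | baccabcbbaca => baccbcbbaca => baccbbaca => baccbbac
  | abbbabb
  | cbccaaa => cbccaa => cbcca => cbcc
  | ccbba

bcb->b; ca->c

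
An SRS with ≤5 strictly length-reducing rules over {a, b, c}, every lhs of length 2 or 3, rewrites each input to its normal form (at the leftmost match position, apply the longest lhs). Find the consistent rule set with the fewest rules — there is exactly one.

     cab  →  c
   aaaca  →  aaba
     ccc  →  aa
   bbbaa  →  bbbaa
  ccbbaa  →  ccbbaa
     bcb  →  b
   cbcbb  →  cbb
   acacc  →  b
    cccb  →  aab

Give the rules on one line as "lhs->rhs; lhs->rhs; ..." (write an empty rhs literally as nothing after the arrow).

ac->b; bc->; cab->c; ccc->aa

  | cab => c
  | aaaca => aaba
  | ccc => aa
  | bbbaa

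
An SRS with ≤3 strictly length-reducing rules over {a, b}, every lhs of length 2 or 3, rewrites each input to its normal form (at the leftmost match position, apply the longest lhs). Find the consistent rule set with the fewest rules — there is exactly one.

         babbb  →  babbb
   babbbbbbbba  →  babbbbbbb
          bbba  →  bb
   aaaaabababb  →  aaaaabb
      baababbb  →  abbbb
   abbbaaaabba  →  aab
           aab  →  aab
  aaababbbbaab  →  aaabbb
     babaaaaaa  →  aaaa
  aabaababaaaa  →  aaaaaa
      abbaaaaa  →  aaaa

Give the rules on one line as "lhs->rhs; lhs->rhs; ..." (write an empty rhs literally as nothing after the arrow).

aba->a; baa->ab; bba->b

  | babbb
  | babbbbbbbba => babbbbbbb
  | bbba => bb
  | aaaaabababb => aaaaababb => aaaaabb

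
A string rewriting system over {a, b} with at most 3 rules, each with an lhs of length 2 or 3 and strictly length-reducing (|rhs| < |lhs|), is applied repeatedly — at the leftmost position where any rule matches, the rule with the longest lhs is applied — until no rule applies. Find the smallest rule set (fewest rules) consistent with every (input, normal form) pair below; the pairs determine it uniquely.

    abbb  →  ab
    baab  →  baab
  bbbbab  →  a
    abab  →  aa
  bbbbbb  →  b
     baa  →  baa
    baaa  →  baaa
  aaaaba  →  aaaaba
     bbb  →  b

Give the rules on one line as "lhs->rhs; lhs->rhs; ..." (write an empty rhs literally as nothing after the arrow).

  | abbb => abb => ab
  | baab
  | bbbbab => bbbab => bbab => bab => a
  | abab => aa

bab->a; bb->b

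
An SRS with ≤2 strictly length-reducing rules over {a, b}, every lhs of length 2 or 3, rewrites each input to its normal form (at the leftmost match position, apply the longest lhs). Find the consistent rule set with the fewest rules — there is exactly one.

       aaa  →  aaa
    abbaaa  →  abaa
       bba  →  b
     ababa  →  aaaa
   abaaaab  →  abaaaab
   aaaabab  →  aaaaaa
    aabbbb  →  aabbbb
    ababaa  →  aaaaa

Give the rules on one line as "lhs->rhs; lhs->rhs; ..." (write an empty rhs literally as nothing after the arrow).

  | aaa
  | abbaaa => abaa
  | bba => b
  | ababa => aaaa

bab->aa; bba->b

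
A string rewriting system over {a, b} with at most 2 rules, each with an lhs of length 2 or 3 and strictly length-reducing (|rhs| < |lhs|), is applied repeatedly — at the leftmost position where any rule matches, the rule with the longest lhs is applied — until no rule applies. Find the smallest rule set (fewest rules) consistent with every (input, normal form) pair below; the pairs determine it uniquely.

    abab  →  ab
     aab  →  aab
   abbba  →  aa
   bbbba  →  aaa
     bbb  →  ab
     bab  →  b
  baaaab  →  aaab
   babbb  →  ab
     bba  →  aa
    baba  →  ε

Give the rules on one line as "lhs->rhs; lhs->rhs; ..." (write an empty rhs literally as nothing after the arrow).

ba->; bb->a

  | abab => ab
  | aab
  | abbba => aaba => aa
  | bbbba => abba => aaa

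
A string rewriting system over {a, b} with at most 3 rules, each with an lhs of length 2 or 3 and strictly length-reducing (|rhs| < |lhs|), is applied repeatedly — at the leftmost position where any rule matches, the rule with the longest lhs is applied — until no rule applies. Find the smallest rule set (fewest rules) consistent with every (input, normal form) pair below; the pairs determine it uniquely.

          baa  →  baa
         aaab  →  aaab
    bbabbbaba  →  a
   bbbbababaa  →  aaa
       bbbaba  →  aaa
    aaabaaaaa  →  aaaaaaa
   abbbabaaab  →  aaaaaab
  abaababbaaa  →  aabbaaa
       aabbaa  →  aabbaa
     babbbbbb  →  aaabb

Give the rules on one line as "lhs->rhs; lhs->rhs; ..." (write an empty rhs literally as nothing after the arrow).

aba->a; bab->a; bbb->aa

  | baa
  | aaab
  | bbabbbaba => babbaba => ababa => aba => a
  | bbbbababaa => aabababaa => aababaa => aabaa => aaa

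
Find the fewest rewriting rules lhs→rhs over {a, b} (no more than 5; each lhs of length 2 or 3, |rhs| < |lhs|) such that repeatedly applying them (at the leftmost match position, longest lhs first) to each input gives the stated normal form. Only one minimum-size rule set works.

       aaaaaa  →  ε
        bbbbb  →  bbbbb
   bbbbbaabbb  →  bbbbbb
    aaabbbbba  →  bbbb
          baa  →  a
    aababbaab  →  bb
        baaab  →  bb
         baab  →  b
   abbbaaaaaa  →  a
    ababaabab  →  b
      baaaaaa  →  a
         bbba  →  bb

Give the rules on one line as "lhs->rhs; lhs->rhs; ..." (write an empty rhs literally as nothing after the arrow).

aa->; aab->bb; ab->b; ba->

  | aaaaaa => aaaa => aa => ε
  | bbbbb
  | bbbbbaabbb => bbbbabbb => bbbbbb
  | aaabbbbba => abbbbba => bbbbba => bbbb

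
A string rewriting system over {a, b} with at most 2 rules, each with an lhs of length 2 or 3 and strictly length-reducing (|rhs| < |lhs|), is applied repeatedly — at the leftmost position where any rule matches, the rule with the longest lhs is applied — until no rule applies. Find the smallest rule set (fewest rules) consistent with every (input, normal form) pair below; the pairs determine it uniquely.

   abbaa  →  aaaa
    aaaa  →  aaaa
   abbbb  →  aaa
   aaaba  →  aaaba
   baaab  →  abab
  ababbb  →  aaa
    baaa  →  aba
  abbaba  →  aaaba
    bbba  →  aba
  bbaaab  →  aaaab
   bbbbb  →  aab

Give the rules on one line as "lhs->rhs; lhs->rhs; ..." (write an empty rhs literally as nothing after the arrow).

baa->ab; bb->a

  | abbaa => aaaa
  | aaaa
  | abbbb => aabb => aaa
  | aaaba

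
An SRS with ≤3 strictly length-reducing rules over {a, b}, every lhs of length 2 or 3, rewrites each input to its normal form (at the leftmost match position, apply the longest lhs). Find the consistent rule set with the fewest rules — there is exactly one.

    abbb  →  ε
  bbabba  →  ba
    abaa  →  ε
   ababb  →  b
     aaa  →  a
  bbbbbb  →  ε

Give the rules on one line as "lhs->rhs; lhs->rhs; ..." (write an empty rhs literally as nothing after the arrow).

  | abbb => bb => ε
  | bbabba => abba => ba
  | abaa => aa => ε
  | ababb => abb => b

aa->; ab->; bb->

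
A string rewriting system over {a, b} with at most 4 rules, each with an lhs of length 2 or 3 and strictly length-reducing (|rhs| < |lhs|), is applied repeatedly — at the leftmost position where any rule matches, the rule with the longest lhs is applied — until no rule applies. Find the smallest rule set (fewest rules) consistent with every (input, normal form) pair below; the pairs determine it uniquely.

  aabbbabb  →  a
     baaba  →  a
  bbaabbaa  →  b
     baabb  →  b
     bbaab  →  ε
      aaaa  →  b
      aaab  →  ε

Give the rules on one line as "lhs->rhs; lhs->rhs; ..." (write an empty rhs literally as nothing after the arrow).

  | aabbbabb => bbbbabb => bbabb => abb => a
  | baaba => baba => bba => a
  | bbaabbaa => aabbaa => bbbaa => baa => ba => b
  | baabb => babb => bbb => b

aa->b; ba->b; bb->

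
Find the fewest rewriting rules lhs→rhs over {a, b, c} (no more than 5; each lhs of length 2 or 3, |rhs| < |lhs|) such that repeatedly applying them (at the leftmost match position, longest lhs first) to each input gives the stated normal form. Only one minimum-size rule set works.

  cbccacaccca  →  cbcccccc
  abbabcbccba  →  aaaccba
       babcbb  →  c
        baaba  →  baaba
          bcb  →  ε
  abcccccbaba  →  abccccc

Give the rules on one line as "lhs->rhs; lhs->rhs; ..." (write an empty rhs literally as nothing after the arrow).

bab->; bb->a; bcb->; ca->c

  | cbccacaccca => cbcccaccca => cbcccccca => cbcccccc
  | abbabcbccba => aaabcbccba => aaaccba
  | babcbb => cbb => ca => c
  | baaba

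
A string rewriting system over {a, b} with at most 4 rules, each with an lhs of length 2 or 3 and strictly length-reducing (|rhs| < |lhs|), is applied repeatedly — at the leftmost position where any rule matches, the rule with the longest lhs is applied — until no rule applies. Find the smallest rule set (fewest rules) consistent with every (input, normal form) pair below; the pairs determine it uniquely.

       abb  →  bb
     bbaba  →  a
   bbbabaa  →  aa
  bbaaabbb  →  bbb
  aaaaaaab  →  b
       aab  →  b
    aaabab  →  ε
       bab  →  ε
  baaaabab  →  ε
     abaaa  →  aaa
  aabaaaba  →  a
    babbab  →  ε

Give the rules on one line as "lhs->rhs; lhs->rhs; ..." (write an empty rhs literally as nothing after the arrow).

  | abb => bb
  | bbaba => ba => a
  | bbbabaa => bbaa => baa => aa
  | bbaaabbb => baaabbb => aaabbb => aabbb => abbb => bbb

ab->b; ba->a; bab->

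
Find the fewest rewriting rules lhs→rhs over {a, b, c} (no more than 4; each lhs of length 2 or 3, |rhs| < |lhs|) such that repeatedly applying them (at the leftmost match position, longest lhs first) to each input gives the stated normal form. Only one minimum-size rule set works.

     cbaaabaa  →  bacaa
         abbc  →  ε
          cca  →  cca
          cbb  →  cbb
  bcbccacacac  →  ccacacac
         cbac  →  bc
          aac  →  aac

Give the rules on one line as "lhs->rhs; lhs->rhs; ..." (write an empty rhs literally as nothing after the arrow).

  | cbaaabaa => baabaa => bacaa
  | abbc => cbc => ε
  | cca
  | cbb

ab->c; bcb->; cba->b; cbc->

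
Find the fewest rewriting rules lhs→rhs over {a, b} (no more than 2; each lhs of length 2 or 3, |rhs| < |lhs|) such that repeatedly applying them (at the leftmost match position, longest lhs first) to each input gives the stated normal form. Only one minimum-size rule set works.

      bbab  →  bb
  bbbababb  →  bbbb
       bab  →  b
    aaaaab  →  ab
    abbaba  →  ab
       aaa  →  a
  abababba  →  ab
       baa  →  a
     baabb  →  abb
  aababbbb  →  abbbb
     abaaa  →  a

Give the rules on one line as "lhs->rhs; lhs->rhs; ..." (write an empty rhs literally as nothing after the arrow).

  | bbab => bb
  | bbbababb => bbbabb => bbbb
  | bab => b
  | aaaaab => aaaab => aaab => aab => ab

aa->a; ba->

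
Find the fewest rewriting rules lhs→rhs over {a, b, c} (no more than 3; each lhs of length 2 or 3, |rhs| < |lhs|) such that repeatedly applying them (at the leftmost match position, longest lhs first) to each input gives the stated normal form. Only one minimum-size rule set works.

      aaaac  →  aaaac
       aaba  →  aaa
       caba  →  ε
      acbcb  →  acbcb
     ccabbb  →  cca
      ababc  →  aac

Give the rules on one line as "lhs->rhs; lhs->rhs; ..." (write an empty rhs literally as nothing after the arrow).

  | aaaac
  | aaba => aaa
  | caba => caa => ε
  | acbcb

ab->a; caa->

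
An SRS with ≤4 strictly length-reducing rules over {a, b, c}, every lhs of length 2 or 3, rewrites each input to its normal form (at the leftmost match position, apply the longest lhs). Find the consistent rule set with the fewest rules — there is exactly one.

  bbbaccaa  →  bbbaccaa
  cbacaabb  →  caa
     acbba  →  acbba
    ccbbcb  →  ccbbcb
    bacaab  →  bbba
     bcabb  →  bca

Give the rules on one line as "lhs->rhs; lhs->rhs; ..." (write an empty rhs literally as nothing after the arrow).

  | bbbaccaa
  | cbacaabb => caabb => caab => caa
  | acbba
  | ccbbcb

ab->a; aca->bb; cba->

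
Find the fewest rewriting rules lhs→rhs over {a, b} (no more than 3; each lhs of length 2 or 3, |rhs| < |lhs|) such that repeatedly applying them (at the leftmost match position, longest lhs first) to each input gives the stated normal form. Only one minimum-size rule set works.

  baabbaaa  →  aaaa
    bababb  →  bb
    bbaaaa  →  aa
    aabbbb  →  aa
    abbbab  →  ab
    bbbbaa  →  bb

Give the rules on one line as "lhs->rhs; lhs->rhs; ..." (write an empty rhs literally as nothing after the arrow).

abb->a; ba->

  | baabbaaa => abbaaa => aaaa
  | bababb => babb => bb
  | bbaaaa => baaa => aa
  | aabbbb => aabb => aa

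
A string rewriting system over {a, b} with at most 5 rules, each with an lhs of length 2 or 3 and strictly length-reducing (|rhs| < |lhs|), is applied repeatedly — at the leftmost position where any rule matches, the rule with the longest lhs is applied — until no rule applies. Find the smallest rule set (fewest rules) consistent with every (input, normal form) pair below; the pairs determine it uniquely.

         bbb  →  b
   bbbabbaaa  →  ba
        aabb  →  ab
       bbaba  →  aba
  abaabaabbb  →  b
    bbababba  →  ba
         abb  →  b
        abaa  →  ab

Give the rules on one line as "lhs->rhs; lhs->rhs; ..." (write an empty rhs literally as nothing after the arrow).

abb->b; baa->b; bb->b; bba->a

  | bbb => bb => b
  | bbbabbaaa => bbabbaaa => abbaaa => baaa => ba
  | aabb => ab
  | bbaba => aba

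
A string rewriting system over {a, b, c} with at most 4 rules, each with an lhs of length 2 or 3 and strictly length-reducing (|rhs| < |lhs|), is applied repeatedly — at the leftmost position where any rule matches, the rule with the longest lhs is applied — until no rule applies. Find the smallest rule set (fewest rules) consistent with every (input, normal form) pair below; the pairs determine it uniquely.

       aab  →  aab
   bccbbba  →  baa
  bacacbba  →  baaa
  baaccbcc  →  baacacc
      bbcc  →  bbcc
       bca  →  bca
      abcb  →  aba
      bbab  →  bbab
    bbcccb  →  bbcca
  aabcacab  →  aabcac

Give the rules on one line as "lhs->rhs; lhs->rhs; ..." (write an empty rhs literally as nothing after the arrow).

  | aab
  | bccbbba => bcabba => bcba => baa
  | bacacbba => bacaaba => bacba => baaa
  | baaccbcc => baacacc

caa->c; cab->c; cb->a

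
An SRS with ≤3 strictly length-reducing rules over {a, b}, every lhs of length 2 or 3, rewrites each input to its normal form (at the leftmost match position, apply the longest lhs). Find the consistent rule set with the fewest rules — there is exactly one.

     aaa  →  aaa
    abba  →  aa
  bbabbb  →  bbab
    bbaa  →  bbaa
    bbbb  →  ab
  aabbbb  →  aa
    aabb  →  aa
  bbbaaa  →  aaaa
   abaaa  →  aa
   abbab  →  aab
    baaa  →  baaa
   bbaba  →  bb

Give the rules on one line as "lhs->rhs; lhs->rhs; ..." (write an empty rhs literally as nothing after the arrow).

aba->; abb->a; bbb->a

  | aaa
  | abba => aa
  | bbabbb => bbab
  | bbaa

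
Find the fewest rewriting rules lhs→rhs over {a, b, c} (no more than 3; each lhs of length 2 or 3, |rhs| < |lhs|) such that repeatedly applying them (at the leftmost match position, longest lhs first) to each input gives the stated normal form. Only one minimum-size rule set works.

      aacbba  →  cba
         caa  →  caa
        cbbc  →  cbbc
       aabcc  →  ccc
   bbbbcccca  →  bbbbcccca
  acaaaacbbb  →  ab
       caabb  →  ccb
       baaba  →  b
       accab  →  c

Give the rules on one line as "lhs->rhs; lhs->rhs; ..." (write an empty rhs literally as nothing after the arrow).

aab->c; ac->a; bca->b

  | aacbba => aabba => cba
  | caa
  | cbbc
  | aabcc => ccc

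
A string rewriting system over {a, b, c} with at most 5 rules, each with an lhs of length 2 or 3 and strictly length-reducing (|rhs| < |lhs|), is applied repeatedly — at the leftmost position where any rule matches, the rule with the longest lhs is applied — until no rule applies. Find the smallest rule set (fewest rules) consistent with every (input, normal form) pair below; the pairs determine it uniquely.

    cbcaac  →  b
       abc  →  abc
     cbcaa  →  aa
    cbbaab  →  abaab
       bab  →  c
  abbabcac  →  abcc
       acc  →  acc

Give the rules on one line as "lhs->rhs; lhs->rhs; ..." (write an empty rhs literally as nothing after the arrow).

  | cbcaac => acaac => aac => b
  | abc
  | cbcaa => acaa => aa
  | cbbaab => abaab

aac->b; bab->c; ca->; cb->a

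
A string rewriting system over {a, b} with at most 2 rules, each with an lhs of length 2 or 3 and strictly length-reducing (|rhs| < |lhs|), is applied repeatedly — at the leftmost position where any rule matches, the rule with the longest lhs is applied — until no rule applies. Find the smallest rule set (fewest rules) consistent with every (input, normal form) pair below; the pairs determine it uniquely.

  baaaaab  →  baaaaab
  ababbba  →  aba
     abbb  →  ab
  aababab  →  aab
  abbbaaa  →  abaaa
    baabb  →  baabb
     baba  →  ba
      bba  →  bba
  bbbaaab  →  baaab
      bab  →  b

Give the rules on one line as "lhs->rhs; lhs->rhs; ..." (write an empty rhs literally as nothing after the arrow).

bab->b; bbb->b

  | baaaaab
  | ababbba => abbba => aba
  | abbb => ab
  | aababab => aabab => aab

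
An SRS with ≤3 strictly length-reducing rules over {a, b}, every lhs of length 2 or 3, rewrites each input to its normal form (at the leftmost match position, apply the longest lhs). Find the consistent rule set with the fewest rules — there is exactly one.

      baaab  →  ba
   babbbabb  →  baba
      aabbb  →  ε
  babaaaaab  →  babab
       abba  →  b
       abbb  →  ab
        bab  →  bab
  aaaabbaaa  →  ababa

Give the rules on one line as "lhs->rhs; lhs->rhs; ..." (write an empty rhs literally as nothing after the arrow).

  | baaab => babb => ba
  | babbbabb => bababb => baba
  | aabbb => bbbb => bb => ε
  | babaaaaab => bababaab => bababbb => babab

aa->b; aaa->ab; bb->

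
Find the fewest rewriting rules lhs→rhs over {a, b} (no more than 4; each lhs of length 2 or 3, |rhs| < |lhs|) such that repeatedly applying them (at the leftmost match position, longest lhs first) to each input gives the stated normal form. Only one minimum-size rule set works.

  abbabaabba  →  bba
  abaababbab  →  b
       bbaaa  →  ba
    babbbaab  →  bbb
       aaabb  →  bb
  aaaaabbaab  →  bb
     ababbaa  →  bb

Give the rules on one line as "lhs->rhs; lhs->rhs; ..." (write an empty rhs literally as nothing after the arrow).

  | abbabaabba => bbabaabba => babaabba => abaabba => babba => abba => bba
  | abaababbab => bababbab => ababbab => bbbab => bbab => bab => ab => b
  | bbaaa => ba
  | babbbaab => abbbaab => bbbaab => bbb

ab->b; aba->b; baa->; bab->ab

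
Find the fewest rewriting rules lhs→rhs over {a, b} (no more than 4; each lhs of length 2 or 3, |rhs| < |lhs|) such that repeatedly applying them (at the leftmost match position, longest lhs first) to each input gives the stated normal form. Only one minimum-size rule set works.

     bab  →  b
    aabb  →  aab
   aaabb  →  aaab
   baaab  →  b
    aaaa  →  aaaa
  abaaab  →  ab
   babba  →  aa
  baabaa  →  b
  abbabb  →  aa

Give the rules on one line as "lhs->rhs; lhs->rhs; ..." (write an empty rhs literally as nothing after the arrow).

  | bab => bb => b
  | aabb => aab
  | aaabb => aaab
  | baaab => baab => bab => bb => b

ba->b; bb->b; bbb->a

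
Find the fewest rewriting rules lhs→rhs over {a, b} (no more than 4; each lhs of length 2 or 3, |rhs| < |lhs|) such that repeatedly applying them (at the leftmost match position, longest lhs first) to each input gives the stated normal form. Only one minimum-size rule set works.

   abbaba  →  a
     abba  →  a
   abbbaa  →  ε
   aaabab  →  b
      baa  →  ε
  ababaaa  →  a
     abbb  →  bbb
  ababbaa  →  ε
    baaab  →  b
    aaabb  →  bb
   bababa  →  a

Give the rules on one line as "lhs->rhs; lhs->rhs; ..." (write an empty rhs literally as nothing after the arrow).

aa->; ab->b; ba->a

  | abbaba => bbaba => baba => aba => ba => a
  | abba => bba => ba => a
  | abbbaa => bbbaa => bbaa => baa => aa => ε
  | aaabab => abab => bab => ab => b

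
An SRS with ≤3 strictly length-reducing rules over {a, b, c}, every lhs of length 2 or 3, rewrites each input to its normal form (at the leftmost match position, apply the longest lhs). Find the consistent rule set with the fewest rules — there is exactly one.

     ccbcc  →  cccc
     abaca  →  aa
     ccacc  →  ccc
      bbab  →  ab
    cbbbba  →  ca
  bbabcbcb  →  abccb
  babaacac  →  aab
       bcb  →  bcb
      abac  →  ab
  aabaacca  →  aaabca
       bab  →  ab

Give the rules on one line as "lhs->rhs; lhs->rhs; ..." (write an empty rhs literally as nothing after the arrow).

  | ccbcc => cccc
  | abaca => aaca => aba => aa
  | ccacc => ccbc => ccc
  | bbab => bab => ab

ac->b; ba->a; cbc->cc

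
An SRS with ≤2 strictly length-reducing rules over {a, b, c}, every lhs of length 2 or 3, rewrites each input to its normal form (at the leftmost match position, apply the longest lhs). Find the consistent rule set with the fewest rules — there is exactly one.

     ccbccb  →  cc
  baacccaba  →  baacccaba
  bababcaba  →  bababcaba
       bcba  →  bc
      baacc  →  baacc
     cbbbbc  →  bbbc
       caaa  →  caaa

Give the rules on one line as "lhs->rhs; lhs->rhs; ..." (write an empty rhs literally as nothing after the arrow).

  | ccbccb => cccb => cc
  | baacccaba
  | bababcaba
  | bcba => bc

cb->; cba->c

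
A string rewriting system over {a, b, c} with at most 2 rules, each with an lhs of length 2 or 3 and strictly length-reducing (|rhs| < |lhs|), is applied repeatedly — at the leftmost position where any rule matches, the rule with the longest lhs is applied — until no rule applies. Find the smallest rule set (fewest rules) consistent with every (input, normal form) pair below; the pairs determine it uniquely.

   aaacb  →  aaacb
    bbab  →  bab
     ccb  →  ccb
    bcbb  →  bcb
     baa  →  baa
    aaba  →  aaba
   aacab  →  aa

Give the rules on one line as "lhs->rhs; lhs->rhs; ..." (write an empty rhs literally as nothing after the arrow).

bb->b; cab->

  | aaacb
  | bbab => bab
  | ccb
  | bcbb => bcb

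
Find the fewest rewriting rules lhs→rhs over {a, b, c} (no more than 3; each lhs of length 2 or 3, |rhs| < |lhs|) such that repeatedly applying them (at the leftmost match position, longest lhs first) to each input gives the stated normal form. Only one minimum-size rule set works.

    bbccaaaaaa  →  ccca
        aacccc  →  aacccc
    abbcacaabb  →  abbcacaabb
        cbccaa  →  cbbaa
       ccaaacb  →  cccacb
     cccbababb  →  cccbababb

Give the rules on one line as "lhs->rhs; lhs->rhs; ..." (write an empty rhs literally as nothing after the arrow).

aaa->ca; bbb->a; bcc->bb

  | bbccaaaaaa => bbbaaaaaa => aaaaaaa => caaaaa => ccaaa => ccca
  | aacccc
  | abbcacaabb
  | cbccaa => cbbaa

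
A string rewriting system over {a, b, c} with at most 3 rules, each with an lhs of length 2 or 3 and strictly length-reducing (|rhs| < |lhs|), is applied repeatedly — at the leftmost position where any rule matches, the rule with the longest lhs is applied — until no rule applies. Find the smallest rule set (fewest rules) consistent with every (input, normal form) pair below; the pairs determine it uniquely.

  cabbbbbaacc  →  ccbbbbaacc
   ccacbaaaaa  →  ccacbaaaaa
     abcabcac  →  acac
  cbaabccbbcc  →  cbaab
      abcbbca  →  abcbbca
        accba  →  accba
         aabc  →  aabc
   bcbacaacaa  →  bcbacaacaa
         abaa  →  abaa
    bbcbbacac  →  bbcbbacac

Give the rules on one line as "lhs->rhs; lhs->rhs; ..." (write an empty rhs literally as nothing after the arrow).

bcc->; cab->cc

  | cabbbbbaacc => ccbbbbaacc
  | ccacbaaaaa
  | abcabcac => abcccac => acac
  | cbaabccbbcc => cbaabbcc => cbaab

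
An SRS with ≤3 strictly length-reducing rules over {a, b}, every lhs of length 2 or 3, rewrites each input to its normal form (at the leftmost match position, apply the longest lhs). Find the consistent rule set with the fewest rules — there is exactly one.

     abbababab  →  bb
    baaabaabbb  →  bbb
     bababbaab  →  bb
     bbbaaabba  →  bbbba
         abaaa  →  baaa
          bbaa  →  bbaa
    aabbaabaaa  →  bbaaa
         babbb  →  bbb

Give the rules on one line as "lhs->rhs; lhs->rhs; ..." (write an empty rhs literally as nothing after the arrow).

  | abbababab => bbababab => bbabab => bbab => bb
  | baaabaabbb => baabaabbb => babaabbb => baabbb => babbb => bbb
  | bababbaab => babbaab => bbaab => bbab => bb
  | bbbaaabba => bbbaabba => bbbabba => bbbba

ab->b; bab->b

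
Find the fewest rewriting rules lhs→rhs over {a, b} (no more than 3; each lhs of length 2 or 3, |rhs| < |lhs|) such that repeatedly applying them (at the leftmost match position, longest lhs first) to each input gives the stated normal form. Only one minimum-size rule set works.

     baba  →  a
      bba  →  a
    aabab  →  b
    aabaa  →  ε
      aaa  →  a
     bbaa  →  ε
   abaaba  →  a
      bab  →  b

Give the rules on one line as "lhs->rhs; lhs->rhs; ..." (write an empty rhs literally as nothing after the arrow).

aa->; ab->b; ba->a

  | baba => aba => ba => a
  | bba => ba => a
  | aabab => bab => ab => b
  | aabaa => baa => aa => ε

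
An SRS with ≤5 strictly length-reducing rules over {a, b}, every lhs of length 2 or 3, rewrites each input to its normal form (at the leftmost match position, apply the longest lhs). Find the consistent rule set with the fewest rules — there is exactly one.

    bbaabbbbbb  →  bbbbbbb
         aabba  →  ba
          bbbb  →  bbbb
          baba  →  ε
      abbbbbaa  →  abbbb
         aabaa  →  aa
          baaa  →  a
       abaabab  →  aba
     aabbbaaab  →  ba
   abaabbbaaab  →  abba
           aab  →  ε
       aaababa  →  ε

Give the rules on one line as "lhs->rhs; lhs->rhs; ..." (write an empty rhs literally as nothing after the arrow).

aaa->; aab->; baa->; bab->ba

  | bbaabbbbbb => bbbbbbb
  | aabba => ba
  | bbbb
  | baba => baa => ε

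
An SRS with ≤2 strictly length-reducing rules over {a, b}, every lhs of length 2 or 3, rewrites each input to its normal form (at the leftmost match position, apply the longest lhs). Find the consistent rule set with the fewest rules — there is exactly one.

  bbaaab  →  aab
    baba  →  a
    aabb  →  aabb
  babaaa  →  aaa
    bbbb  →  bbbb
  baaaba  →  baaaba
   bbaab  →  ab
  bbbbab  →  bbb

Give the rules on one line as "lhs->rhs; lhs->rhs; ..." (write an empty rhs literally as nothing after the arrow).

  | bbaaab => aab
  | baba => a
  | aabb
  | babaaa => aaa

bab->; bba->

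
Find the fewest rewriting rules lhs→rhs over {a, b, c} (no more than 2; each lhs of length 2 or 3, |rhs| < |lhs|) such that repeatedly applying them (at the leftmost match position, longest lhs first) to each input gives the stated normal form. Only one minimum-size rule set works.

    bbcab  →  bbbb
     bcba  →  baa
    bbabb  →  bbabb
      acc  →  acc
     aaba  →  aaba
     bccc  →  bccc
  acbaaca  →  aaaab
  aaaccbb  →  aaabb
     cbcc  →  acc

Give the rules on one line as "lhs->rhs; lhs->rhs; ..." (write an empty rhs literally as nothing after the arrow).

ca->b; cb->a

  | bbcab => bbbb
  | bcba => baa
  | bbabb
  | acc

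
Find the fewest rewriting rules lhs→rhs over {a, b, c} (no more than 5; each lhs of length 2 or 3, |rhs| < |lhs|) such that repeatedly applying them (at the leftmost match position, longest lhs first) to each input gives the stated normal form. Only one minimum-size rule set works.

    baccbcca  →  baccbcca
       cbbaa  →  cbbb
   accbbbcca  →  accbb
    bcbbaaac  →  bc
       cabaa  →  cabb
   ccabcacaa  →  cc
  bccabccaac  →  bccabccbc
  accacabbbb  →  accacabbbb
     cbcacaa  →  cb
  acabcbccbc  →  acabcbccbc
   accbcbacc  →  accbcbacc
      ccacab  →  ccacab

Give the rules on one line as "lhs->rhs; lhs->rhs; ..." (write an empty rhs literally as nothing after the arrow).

aa->b; aaa->; bbc->; bca->bb

  | baccbcca
  | cbbaa => cbbb
  | accbbbcca => accbca => accbb
  | bcbbaaac => bcbbc => bc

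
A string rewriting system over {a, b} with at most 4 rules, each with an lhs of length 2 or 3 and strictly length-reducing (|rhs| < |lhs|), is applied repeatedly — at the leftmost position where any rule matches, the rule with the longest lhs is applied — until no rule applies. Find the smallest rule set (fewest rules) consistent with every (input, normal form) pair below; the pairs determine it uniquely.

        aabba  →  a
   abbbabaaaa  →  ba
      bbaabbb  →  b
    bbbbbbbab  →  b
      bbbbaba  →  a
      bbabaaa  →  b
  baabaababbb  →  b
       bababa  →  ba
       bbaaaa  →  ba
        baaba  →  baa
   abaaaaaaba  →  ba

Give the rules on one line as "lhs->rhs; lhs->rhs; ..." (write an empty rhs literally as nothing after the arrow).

aaa->b; ab->; bb->

  | aabba => aba => a
  | abbbabaaaa => bbabaaaa => abaaaa => aaaa => ba
  | bbaabbb => aabbb => abb => b
  | bbbbbbbab => bbbbbab => bbbab => bab => b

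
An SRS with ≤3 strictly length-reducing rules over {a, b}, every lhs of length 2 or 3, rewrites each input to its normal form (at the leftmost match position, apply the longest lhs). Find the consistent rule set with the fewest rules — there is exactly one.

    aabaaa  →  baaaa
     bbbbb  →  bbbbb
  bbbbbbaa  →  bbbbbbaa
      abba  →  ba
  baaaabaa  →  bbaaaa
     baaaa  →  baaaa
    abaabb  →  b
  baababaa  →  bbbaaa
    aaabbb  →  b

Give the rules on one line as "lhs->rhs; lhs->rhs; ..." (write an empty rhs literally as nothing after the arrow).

aab->ba; ab->

  | aabaaa => baaaa
  | bbbbb
  | bbbbbbaa
  | abba => ba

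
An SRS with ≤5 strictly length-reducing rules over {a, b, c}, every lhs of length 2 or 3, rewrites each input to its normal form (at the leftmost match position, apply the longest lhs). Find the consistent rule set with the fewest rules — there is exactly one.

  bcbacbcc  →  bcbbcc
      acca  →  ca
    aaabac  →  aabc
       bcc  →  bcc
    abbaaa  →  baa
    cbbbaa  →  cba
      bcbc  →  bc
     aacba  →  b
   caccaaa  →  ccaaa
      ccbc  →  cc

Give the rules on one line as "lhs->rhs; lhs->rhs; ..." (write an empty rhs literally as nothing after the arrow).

aba->b; ac->; bba->cb; cbc->c

  | bcbacbcc => bcbbcc
  | acca => ca
  | aaabac => aabc
  | bcc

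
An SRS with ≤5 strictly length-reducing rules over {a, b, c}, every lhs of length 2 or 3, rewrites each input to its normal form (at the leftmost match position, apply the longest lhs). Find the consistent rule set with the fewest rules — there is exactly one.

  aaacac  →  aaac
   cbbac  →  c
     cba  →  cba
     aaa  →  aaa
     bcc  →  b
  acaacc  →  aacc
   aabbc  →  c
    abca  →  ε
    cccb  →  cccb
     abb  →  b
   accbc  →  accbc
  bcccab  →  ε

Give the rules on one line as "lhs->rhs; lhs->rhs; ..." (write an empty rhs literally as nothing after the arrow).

ab->; bb->; bcc->b; ca->

  | aaacac => aaac
  | cbbac => cac => c
  | cba
  | aaa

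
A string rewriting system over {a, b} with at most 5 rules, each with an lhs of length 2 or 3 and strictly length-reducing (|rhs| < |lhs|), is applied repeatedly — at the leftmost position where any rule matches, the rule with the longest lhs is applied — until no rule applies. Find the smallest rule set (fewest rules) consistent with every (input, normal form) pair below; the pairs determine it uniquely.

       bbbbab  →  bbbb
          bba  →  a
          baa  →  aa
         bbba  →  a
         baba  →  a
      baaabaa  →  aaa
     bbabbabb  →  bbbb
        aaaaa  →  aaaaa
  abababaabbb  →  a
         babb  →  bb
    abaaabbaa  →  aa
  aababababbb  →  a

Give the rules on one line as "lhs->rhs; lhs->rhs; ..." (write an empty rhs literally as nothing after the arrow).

aab->; ab->a; ba->a; bab->b

  | bbbbab => bbbb
  | bba => ba => a
  | baa => aa
  | bbba => bba => ba => a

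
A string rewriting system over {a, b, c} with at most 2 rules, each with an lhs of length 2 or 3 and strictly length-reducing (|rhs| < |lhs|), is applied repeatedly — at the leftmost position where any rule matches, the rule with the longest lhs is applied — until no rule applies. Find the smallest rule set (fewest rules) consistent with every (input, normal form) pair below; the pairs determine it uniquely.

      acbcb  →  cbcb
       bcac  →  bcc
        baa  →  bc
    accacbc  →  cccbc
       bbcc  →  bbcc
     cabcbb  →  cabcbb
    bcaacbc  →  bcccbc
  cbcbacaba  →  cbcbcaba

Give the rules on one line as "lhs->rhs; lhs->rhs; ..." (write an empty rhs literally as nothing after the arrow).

aa->c; ac->c

  | acbcb => cbcb
  | bcac => bcc
  | baa => bc
  | accacbc => ccacbc => cccbc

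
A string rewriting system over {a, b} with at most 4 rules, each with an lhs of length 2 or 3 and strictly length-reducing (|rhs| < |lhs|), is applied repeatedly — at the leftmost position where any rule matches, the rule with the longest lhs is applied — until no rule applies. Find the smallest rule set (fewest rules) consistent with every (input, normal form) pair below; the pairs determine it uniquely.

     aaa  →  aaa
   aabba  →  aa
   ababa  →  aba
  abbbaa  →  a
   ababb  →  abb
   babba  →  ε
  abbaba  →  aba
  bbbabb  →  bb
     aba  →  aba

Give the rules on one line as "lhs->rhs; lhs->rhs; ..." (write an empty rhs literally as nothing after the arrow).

  | aaa
  | aabba => aa
  | ababa => aba
  | abbbaa => abaa => a

baa->; bab->b; bba->; bbb->b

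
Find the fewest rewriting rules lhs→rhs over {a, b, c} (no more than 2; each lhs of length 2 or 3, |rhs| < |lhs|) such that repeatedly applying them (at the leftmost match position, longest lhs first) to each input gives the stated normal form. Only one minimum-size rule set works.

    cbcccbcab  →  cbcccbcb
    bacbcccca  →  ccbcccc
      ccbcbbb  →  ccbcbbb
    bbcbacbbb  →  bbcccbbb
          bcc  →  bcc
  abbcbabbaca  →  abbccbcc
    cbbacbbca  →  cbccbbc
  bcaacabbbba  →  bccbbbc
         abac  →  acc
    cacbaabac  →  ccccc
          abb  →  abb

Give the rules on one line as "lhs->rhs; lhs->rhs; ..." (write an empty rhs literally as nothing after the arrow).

ba->c; ca->c

  | cbcccbcab => cbcccbcb
  | bacbcccca => ccbcccca => ccbcccc
  | ccbcbbb
  | bbcbacbbb => bbcccbbb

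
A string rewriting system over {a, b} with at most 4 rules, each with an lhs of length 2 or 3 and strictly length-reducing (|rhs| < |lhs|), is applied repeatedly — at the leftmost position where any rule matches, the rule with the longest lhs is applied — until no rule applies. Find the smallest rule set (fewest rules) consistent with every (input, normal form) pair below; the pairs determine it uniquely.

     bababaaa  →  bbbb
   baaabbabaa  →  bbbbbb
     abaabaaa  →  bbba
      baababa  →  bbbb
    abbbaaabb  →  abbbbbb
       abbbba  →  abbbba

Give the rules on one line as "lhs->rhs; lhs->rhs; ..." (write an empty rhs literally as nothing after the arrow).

aa->b; aaa->b; aab->ba; aba->ba

  | bababaaa => bbabaaa => bbbaaa => bbbb
  | baaabbabaa => bbbbabaa => bbbbbaa => bbbbbb
  | abaabaaa => baabaaa => bbaaaa => bbba
  | baababa => bbaaba => bbbaa => bbbb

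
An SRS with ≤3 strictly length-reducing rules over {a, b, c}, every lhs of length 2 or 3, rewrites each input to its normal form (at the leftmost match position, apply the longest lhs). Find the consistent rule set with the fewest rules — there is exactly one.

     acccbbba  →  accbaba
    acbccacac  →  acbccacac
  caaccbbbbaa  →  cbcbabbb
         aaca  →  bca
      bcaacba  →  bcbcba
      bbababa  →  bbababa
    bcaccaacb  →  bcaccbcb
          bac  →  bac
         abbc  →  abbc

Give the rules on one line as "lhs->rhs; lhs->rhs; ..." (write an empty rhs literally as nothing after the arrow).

aa->b; cbb->ba

  | acccbbba => accbaba
  | acbccacac
  | caaccbbbbaa => cbccbbbbaa => cbcbabbaa => cbcbabbb
  | aaca => bca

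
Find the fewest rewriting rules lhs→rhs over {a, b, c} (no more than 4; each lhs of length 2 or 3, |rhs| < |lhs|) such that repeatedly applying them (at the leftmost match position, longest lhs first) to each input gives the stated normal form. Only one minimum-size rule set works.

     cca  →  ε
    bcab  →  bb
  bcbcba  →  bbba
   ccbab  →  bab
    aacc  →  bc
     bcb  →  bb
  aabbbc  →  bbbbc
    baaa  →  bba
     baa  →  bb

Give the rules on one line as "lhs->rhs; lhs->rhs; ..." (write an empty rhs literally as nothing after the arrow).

  | cca => ca => ε
  | bcab => bb
  | bcbcba => bbcba => bbba
  | ccbab => cbab => bab

aa->b; ca->; cb->b; cc->c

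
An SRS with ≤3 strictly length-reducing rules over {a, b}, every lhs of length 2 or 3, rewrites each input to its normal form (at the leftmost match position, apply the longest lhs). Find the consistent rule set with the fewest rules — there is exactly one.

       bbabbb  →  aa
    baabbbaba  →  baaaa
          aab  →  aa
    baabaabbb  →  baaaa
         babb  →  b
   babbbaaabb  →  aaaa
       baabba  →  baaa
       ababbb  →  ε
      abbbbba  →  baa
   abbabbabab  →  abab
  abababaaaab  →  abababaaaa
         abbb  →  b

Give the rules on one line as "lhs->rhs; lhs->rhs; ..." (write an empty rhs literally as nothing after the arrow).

  | bbabbb => aabbb => aabb => aab => aa
  | baabbbaba => baabbaba => baababa => baaaba => baaaa
  | aab => aa
  | baabaabbb => baaaabbb => baaaabb => baaaab => baaaa

aab->aa; abb->; bba->aa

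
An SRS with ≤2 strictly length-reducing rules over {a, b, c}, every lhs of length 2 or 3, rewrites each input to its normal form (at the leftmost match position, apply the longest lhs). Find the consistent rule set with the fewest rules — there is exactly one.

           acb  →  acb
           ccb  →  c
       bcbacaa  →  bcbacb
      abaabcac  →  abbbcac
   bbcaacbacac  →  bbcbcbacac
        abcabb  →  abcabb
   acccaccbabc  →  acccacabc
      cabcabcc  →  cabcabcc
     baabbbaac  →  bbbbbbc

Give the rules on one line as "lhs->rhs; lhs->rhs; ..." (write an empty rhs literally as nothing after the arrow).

  | acb
  | ccb => c
  | bcbacaa => bcbacb
  | abaabcac => abbbcac

aa->b; ccb->c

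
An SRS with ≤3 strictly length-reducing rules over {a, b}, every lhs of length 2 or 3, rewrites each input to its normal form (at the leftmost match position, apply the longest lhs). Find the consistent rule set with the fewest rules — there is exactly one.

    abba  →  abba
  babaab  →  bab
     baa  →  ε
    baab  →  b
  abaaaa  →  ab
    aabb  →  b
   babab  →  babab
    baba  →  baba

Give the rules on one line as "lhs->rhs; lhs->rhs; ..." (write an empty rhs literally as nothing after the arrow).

aaa->ab; aab->; baa->

  | abba
  | babaab => bab
  | baa => ε
  | baab => b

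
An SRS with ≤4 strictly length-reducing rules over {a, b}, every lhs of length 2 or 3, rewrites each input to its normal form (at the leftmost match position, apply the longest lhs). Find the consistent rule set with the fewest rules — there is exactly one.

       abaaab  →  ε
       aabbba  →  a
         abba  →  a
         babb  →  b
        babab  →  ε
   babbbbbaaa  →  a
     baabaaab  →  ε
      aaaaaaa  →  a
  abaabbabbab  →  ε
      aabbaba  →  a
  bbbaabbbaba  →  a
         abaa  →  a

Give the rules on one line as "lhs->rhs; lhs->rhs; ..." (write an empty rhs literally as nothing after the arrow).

aa->a; ab->; ba->a

  | abaaab => aaab => aab => ab => ε
  | aabbba => abbba => bba => ba => a
  | abba => ba => a
  | babb => abb => b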